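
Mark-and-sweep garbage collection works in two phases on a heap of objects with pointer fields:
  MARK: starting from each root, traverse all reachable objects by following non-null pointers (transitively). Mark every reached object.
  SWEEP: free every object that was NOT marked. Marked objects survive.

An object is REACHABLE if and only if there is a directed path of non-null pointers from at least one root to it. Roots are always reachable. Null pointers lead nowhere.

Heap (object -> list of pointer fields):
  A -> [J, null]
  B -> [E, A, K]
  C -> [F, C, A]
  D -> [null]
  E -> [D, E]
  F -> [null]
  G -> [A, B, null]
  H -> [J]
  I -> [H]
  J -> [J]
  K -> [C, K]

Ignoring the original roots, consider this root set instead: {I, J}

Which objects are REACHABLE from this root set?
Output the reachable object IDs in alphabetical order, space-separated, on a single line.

Roots: I J
Mark I: refs=H, marked=I
Mark J: refs=J, marked=I J
Mark H: refs=J, marked=H I J
Unmarked (collected): A B C D E F G K

Answer: H I J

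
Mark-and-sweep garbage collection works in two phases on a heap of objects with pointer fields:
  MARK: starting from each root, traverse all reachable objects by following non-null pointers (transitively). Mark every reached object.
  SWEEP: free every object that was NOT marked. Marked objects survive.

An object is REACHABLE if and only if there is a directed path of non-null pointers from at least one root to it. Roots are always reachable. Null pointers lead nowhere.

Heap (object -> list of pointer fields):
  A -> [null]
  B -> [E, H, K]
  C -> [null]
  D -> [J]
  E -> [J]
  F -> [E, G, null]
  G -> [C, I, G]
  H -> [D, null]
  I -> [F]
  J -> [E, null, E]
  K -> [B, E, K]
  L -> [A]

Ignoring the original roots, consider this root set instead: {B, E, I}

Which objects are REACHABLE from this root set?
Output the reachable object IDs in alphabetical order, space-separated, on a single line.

Answer: B C D E F G H I J K

Derivation:
Roots: B E I
Mark B: refs=E H K, marked=B
Mark E: refs=J, marked=B E
Mark I: refs=F, marked=B E I
Mark H: refs=D null, marked=B E H I
Mark K: refs=B E K, marked=B E H I K
Mark J: refs=E null E, marked=B E H I J K
Mark F: refs=E G null, marked=B E F H I J K
Mark D: refs=J, marked=B D E F H I J K
Mark G: refs=C I G, marked=B D E F G H I J K
Mark C: refs=null, marked=B C D E F G H I J K
Unmarked (collected): A L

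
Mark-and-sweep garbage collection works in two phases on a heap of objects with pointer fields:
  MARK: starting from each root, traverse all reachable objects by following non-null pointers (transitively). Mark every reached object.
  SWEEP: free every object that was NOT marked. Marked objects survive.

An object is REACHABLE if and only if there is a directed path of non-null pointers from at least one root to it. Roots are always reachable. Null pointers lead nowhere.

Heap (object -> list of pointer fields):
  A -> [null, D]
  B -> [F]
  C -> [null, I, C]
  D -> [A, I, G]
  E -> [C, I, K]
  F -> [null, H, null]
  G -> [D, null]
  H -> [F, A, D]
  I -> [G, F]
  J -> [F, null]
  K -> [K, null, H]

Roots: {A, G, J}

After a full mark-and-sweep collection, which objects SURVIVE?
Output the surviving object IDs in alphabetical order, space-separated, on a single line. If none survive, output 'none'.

Roots: A G J
Mark A: refs=null D, marked=A
Mark G: refs=D null, marked=A G
Mark J: refs=F null, marked=A G J
Mark D: refs=A I G, marked=A D G J
Mark F: refs=null H null, marked=A D F G J
Mark I: refs=G F, marked=A D F G I J
Mark H: refs=F A D, marked=A D F G H I J
Unmarked (collected): B C E K

Answer: A D F G H I J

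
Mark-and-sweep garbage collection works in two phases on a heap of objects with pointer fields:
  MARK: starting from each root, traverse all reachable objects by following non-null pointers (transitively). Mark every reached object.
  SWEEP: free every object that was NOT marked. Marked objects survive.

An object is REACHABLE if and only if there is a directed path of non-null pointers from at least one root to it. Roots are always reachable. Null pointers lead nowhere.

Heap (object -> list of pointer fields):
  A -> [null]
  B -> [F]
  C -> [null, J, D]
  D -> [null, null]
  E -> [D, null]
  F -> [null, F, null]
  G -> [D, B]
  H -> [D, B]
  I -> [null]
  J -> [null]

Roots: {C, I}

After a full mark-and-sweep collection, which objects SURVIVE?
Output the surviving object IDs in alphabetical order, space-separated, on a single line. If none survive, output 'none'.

Roots: C I
Mark C: refs=null J D, marked=C
Mark I: refs=null, marked=C I
Mark J: refs=null, marked=C I J
Mark D: refs=null null, marked=C D I J
Unmarked (collected): A B E F G H

Answer: C D I J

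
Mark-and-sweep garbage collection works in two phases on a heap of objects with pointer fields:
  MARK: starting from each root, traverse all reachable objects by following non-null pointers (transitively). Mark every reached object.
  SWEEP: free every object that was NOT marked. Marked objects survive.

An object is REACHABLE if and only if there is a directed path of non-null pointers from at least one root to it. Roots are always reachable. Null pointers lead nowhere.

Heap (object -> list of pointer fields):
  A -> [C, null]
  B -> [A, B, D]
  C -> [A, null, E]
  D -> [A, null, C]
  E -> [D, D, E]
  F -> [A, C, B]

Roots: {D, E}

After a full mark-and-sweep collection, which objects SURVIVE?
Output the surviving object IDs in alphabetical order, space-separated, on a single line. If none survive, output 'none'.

Roots: D E
Mark D: refs=A null C, marked=D
Mark E: refs=D D E, marked=D E
Mark A: refs=C null, marked=A D E
Mark C: refs=A null E, marked=A C D E
Unmarked (collected): B F

Answer: A C D E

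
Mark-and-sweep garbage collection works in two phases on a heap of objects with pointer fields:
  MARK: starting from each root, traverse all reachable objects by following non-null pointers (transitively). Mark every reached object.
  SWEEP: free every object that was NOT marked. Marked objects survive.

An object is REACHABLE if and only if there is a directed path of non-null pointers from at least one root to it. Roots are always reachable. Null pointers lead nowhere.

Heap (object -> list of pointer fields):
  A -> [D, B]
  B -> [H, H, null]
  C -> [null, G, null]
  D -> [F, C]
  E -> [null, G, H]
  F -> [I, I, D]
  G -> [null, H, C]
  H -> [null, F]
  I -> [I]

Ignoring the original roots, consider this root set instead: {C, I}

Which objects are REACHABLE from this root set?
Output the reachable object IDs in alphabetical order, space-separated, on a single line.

Roots: C I
Mark C: refs=null G null, marked=C
Mark I: refs=I, marked=C I
Mark G: refs=null H C, marked=C G I
Mark H: refs=null F, marked=C G H I
Mark F: refs=I I D, marked=C F G H I
Mark D: refs=F C, marked=C D F G H I
Unmarked (collected): A B E

Answer: C D F G H I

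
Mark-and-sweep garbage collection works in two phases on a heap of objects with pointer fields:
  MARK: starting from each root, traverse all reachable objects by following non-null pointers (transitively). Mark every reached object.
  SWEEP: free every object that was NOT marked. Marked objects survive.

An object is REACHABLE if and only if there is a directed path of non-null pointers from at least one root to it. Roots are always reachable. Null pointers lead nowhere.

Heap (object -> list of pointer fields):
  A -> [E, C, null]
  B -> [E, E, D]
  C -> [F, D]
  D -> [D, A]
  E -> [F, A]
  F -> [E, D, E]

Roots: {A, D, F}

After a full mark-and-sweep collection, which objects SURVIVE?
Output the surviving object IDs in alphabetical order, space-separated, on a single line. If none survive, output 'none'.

Roots: A D F
Mark A: refs=E C null, marked=A
Mark D: refs=D A, marked=A D
Mark F: refs=E D E, marked=A D F
Mark E: refs=F A, marked=A D E F
Mark C: refs=F D, marked=A C D E F
Unmarked (collected): B

Answer: A C D E F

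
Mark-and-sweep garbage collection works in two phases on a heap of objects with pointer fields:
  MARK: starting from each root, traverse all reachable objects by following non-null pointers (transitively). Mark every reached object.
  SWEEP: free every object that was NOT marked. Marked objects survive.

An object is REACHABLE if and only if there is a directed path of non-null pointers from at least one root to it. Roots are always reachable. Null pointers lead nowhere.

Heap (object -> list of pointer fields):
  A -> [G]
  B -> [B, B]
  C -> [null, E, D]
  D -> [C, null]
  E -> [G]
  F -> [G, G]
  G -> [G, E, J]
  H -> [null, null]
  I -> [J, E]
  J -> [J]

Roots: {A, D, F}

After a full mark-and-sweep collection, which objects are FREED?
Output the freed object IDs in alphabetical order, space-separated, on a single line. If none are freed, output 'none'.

Roots: A D F
Mark A: refs=G, marked=A
Mark D: refs=C null, marked=A D
Mark F: refs=G G, marked=A D F
Mark G: refs=G E J, marked=A D F G
Mark C: refs=null E D, marked=A C D F G
Mark E: refs=G, marked=A C D E F G
Mark J: refs=J, marked=A C D E F G J
Unmarked (collected): B H I

Answer: B H I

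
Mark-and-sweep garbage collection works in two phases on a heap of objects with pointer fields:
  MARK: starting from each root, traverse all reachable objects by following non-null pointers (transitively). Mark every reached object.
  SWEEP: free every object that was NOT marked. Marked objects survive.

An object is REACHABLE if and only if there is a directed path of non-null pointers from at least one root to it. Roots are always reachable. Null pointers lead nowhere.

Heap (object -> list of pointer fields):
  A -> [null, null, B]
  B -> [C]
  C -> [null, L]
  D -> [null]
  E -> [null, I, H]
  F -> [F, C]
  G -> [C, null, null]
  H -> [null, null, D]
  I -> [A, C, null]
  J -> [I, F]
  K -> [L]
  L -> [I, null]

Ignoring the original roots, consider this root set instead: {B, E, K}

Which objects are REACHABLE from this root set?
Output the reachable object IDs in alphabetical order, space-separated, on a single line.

Answer: A B C D E H I K L

Derivation:
Roots: B E K
Mark B: refs=C, marked=B
Mark E: refs=null I H, marked=B E
Mark K: refs=L, marked=B E K
Mark C: refs=null L, marked=B C E K
Mark I: refs=A C null, marked=B C E I K
Mark H: refs=null null D, marked=B C E H I K
Mark L: refs=I null, marked=B C E H I K L
Mark A: refs=null null B, marked=A B C E H I K L
Mark D: refs=null, marked=A B C D E H I K L
Unmarked (collected): F G J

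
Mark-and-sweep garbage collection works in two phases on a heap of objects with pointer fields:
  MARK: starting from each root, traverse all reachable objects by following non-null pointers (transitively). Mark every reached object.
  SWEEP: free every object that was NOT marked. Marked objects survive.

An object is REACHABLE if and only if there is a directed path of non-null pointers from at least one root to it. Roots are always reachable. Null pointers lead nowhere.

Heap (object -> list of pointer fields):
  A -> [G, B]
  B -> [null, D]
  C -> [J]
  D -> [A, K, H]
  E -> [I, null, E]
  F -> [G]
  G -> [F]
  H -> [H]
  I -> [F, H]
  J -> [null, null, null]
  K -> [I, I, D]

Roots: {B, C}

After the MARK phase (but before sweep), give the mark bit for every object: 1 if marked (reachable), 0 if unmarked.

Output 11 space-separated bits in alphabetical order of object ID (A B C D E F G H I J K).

Roots: B C
Mark B: refs=null D, marked=B
Mark C: refs=J, marked=B C
Mark D: refs=A K H, marked=B C D
Mark J: refs=null null null, marked=B C D J
Mark A: refs=G B, marked=A B C D J
Mark K: refs=I I D, marked=A B C D J K
Mark H: refs=H, marked=A B C D H J K
Mark G: refs=F, marked=A B C D G H J K
Mark I: refs=F H, marked=A B C D G H I J K
Mark F: refs=G, marked=A B C D F G H I J K
Unmarked (collected): E

Answer: 1 1 1 1 0 1 1 1 1 1 1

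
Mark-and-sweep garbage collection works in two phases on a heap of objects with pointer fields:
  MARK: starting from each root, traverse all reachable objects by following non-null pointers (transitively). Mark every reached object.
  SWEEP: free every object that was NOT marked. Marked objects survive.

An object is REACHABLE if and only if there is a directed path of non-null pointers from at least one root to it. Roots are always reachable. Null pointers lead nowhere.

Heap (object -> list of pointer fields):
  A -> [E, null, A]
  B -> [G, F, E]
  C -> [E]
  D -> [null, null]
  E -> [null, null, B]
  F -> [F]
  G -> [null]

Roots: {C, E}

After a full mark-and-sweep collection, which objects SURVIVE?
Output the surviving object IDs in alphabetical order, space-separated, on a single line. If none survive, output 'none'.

Roots: C E
Mark C: refs=E, marked=C
Mark E: refs=null null B, marked=C E
Mark B: refs=G F E, marked=B C E
Mark G: refs=null, marked=B C E G
Mark F: refs=F, marked=B C E F G
Unmarked (collected): A D

Answer: B C E F G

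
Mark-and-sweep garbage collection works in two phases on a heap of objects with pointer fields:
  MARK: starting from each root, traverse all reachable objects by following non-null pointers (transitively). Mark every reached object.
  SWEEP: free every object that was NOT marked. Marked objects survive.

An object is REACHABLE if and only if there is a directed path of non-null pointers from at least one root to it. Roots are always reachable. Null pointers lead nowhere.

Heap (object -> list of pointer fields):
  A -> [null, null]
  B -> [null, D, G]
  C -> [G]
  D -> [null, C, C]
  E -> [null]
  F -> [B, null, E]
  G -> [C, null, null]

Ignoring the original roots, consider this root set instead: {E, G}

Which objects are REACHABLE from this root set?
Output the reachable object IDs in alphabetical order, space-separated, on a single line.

Roots: E G
Mark E: refs=null, marked=E
Mark G: refs=C null null, marked=E G
Mark C: refs=G, marked=C E G
Unmarked (collected): A B D F

Answer: C E G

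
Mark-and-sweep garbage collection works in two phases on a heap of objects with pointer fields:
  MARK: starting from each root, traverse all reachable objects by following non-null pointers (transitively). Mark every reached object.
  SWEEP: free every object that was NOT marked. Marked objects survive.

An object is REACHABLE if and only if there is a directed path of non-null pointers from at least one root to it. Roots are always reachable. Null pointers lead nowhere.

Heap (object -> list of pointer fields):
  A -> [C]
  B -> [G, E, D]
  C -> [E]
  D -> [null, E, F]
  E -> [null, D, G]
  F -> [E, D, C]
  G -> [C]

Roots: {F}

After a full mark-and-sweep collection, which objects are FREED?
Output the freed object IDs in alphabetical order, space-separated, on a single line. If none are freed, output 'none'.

Answer: A B

Derivation:
Roots: F
Mark F: refs=E D C, marked=F
Mark E: refs=null D G, marked=E F
Mark D: refs=null E F, marked=D E F
Mark C: refs=E, marked=C D E F
Mark G: refs=C, marked=C D E F G
Unmarked (collected): A B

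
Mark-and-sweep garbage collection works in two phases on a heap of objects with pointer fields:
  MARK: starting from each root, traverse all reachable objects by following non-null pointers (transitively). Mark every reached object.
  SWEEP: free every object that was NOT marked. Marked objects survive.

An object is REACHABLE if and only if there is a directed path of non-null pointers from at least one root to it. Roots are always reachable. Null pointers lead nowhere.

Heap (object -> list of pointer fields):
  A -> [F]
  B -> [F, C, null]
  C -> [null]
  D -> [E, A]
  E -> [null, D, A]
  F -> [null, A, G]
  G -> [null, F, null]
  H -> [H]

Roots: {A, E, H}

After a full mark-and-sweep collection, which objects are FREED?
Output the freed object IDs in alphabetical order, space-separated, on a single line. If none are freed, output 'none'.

Answer: B C

Derivation:
Roots: A E H
Mark A: refs=F, marked=A
Mark E: refs=null D A, marked=A E
Mark H: refs=H, marked=A E H
Mark F: refs=null A G, marked=A E F H
Mark D: refs=E A, marked=A D E F H
Mark G: refs=null F null, marked=A D E F G H
Unmarked (collected): B C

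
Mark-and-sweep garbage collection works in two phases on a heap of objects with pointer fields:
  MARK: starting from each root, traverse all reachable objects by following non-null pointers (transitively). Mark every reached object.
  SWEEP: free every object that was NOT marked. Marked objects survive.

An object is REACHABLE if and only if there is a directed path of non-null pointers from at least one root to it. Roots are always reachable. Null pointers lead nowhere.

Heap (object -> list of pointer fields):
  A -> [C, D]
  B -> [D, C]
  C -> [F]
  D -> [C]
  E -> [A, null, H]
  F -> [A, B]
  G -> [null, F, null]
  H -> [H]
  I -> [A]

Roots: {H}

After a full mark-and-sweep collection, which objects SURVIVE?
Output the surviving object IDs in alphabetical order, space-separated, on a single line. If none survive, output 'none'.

Answer: H

Derivation:
Roots: H
Mark H: refs=H, marked=H
Unmarked (collected): A B C D E F G I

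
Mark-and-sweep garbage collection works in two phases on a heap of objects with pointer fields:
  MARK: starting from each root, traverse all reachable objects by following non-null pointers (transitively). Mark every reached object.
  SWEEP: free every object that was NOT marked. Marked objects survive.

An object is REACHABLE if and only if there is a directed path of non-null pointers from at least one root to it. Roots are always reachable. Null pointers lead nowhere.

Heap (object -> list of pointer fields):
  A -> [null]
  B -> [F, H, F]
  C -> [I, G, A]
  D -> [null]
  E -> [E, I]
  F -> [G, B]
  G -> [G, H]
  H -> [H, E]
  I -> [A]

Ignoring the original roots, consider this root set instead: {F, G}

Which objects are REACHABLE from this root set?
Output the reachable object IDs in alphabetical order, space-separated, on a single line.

Roots: F G
Mark F: refs=G B, marked=F
Mark G: refs=G H, marked=F G
Mark B: refs=F H F, marked=B F G
Mark H: refs=H E, marked=B F G H
Mark E: refs=E I, marked=B E F G H
Mark I: refs=A, marked=B E F G H I
Mark A: refs=null, marked=A B E F G H I
Unmarked (collected): C D

Answer: A B E F G H I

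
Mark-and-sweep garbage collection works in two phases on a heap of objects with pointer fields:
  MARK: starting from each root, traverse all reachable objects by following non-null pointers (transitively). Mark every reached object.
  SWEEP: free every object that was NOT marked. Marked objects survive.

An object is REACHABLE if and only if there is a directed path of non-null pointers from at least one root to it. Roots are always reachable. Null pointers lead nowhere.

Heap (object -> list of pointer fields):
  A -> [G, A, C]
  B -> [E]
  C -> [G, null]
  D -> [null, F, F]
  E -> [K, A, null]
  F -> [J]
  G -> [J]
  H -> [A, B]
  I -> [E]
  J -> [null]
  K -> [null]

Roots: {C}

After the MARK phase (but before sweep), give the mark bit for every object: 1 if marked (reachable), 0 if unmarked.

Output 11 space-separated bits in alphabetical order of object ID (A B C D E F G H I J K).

Roots: C
Mark C: refs=G null, marked=C
Mark G: refs=J, marked=C G
Mark J: refs=null, marked=C G J
Unmarked (collected): A B D E F H I K

Answer: 0 0 1 0 0 0 1 0 0 1 0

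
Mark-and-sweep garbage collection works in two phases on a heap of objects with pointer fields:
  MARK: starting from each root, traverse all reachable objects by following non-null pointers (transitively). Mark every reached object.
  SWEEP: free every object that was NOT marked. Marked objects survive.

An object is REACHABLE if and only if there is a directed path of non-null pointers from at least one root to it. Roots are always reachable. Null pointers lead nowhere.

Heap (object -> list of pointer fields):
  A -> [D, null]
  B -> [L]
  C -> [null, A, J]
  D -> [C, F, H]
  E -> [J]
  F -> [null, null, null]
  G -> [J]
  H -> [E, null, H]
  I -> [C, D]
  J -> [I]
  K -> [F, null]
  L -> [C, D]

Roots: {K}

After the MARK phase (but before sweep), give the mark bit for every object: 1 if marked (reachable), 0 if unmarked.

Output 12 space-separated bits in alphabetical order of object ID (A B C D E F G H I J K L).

Roots: K
Mark K: refs=F null, marked=K
Mark F: refs=null null null, marked=F K
Unmarked (collected): A B C D E G H I J L

Answer: 0 0 0 0 0 1 0 0 0 0 1 0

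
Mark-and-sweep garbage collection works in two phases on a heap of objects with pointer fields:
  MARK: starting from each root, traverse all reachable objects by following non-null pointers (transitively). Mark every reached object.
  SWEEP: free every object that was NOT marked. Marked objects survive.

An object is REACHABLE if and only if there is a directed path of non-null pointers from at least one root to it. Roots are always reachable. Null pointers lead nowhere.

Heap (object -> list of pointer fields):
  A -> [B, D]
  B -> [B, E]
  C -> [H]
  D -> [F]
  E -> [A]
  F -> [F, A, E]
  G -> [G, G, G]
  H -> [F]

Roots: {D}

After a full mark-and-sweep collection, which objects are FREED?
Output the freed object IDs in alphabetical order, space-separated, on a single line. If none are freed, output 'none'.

Roots: D
Mark D: refs=F, marked=D
Mark F: refs=F A E, marked=D F
Mark A: refs=B D, marked=A D F
Mark E: refs=A, marked=A D E F
Mark B: refs=B E, marked=A B D E F
Unmarked (collected): C G H

Answer: C G H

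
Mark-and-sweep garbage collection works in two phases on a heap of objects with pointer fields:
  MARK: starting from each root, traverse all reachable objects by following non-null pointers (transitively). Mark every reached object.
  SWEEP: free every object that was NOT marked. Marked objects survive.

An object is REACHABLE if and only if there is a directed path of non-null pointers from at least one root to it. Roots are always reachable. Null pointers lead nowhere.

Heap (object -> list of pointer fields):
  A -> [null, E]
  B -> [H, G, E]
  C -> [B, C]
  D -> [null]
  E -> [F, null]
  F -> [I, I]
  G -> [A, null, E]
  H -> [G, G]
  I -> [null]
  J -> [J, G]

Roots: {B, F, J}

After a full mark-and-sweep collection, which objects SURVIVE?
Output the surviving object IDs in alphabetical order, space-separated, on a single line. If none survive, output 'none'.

Roots: B F J
Mark B: refs=H G E, marked=B
Mark F: refs=I I, marked=B F
Mark J: refs=J G, marked=B F J
Mark H: refs=G G, marked=B F H J
Mark G: refs=A null E, marked=B F G H J
Mark E: refs=F null, marked=B E F G H J
Mark I: refs=null, marked=B E F G H I J
Mark A: refs=null E, marked=A B E F G H I J
Unmarked (collected): C D

Answer: A B E F G H I J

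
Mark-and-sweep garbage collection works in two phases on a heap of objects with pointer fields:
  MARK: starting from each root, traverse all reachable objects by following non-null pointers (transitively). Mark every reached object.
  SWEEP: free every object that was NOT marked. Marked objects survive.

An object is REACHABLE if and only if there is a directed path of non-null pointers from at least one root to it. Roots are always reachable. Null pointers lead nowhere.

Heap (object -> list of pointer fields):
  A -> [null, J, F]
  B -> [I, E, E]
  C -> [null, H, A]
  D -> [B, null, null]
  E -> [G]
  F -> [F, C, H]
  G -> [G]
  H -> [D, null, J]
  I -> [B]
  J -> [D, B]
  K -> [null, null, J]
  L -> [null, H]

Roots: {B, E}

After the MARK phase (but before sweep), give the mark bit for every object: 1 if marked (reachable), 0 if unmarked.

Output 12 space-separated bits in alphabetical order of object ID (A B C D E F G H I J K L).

Roots: B E
Mark B: refs=I E E, marked=B
Mark E: refs=G, marked=B E
Mark I: refs=B, marked=B E I
Mark G: refs=G, marked=B E G I
Unmarked (collected): A C D F H J K L

Answer: 0 1 0 0 1 0 1 0 1 0 0 0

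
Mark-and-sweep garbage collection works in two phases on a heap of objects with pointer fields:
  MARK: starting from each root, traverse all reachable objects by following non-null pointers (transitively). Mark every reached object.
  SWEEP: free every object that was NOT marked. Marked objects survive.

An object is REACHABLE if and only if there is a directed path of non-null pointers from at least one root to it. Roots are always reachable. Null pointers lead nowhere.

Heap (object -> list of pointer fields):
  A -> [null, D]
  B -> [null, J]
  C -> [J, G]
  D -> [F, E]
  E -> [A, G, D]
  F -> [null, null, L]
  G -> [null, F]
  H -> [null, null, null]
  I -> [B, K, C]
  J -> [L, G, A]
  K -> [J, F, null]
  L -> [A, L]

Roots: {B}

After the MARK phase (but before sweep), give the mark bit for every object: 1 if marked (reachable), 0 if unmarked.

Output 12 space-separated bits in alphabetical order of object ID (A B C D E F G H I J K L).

Answer: 1 1 0 1 1 1 1 0 0 1 0 1

Derivation:
Roots: B
Mark B: refs=null J, marked=B
Mark J: refs=L G A, marked=B J
Mark L: refs=A L, marked=B J L
Mark G: refs=null F, marked=B G J L
Mark A: refs=null D, marked=A B G J L
Mark F: refs=null null L, marked=A B F G J L
Mark D: refs=F E, marked=A B D F G J L
Mark E: refs=A G D, marked=A B D E F G J L
Unmarked (collected): C H I K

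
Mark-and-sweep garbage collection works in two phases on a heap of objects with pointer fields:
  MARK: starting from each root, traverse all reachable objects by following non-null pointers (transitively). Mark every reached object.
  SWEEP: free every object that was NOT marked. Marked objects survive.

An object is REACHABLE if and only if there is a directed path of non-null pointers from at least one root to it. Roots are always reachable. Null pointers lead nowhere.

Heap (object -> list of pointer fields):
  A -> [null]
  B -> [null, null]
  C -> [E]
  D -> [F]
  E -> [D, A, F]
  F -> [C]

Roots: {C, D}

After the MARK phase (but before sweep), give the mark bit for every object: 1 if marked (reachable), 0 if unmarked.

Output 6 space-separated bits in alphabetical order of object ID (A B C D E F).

Roots: C D
Mark C: refs=E, marked=C
Mark D: refs=F, marked=C D
Mark E: refs=D A F, marked=C D E
Mark F: refs=C, marked=C D E F
Mark A: refs=null, marked=A C D E F
Unmarked (collected): B

Answer: 1 0 1 1 1 1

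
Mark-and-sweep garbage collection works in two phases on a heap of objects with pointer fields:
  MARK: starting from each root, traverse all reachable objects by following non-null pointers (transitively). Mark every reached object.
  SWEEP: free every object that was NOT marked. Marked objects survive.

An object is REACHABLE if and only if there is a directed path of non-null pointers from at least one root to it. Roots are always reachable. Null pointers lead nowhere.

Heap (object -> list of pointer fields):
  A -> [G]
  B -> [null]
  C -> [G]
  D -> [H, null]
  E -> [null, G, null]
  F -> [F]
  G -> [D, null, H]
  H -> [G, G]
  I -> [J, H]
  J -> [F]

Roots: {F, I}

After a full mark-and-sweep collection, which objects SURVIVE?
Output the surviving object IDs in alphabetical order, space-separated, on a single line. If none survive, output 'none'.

Answer: D F G H I J

Derivation:
Roots: F I
Mark F: refs=F, marked=F
Mark I: refs=J H, marked=F I
Mark J: refs=F, marked=F I J
Mark H: refs=G G, marked=F H I J
Mark G: refs=D null H, marked=F G H I J
Mark D: refs=H null, marked=D F G H I J
Unmarked (collected): A B C E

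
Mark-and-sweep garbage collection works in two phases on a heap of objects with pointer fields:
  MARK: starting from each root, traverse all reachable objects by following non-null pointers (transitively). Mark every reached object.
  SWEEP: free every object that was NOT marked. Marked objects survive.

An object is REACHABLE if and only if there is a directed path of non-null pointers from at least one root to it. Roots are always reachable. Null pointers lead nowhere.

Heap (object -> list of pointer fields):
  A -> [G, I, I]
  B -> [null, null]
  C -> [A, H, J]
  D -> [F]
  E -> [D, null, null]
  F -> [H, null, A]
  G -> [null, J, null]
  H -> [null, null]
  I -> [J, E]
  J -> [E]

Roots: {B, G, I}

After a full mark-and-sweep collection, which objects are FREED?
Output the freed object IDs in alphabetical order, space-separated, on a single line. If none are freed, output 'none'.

Roots: B G I
Mark B: refs=null null, marked=B
Mark G: refs=null J null, marked=B G
Mark I: refs=J E, marked=B G I
Mark J: refs=E, marked=B G I J
Mark E: refs=D null null, marked=B E G I J
Mark D: refs=F, marked=B D E G I J
Mark F: refs=H null A, marked=B D E F G I J
Mark H: refs=null null, marked=B D E F G H I J
Mark A: refs=G I I, marked=A B D E F G H I J
Unmarked (collected): C

Answer: C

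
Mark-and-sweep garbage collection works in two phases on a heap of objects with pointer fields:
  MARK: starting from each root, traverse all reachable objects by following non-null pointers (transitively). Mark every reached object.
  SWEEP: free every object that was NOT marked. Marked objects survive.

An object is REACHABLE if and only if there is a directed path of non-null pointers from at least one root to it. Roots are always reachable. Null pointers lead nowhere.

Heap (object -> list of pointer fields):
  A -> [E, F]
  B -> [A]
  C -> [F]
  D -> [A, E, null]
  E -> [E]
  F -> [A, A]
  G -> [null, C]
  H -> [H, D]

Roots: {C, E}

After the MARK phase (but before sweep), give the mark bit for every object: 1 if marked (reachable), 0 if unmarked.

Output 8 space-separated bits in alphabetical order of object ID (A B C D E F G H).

Roots: C E
Mark C: refs=F, marked=C
Mark E: refs=E, marked=C E
Mark F: refs=A A, marked=C E F
Mark A: refs=E F, marked=A C E F
Unmarked (collected): B D G H

Answer: 1 0 1 0 1 1 0 0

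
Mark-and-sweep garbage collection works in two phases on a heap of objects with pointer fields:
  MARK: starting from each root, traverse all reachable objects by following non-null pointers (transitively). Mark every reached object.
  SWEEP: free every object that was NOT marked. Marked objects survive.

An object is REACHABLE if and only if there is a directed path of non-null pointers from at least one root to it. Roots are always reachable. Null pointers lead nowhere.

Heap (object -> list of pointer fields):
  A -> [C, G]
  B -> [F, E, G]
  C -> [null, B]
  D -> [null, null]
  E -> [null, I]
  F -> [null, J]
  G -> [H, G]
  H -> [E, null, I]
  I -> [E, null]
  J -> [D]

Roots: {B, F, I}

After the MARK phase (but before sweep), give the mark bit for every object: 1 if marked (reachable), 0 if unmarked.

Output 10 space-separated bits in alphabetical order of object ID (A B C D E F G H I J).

Answer: 0 1 0 1 1 1 1 1 1 1

Derivation:
Roots: B F I
Mark B: refs=F E G, marked=B
Mark F: refs=null J, marked=B F
Mark I: refs=E null, marked=B F I
Mark E: refs=null I, marked=B E F I
Mark G: refs=H G, marked=B E F G I
Mark J: refs=D, marked=B E F G I J
Mark H: refs=E null I, marked=B E F G H I J
Mark D: refs=null null, marked=B D E F G H I J
Unmarked (collected): A C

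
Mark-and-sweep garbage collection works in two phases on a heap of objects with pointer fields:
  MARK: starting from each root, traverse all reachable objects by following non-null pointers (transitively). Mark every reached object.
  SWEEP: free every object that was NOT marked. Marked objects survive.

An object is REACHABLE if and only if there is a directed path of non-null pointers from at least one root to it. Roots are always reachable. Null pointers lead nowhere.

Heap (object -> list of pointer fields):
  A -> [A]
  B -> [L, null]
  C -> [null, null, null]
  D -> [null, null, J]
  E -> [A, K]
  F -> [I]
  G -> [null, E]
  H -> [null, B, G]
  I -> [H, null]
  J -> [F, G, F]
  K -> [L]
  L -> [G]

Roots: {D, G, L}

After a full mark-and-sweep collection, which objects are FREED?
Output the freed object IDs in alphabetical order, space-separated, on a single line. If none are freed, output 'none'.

Roots: D G L
Mark D: refs=null null J, marked=D
Mark G: refs=null E, marked=D G
Mark L: refs=G, marked=D G L
Mark J: refs=F G F, marked=D G J L
Mark E: refs=A K, marked=D E G J L
Mark F: refs=I, marked=D E F G J L
Mark A: refs=A, marked=A D E F G J L
Mark K: refs=L, marked=A D E F G J K L
Mark I: refs=H null, marked=A D E F G I J K L
Mark H: refs=null B G, marked=A D E F G H I J K L
Mark B: refs=L null, marked=A B D E F G H I J K L
Unmarked (collected): C

Answer: C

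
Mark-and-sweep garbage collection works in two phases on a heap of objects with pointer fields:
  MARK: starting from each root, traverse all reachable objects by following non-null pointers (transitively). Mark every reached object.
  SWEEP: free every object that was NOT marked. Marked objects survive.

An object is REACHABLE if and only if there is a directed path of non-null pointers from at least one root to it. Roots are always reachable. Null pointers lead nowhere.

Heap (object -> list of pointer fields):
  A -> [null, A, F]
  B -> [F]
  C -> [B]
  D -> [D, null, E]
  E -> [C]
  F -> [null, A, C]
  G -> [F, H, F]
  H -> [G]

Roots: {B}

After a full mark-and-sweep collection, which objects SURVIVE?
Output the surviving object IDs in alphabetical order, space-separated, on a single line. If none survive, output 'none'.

Answer: A B C F

Derivation:
Roots: B
Mark B: refs=F, marked=B
Mark F: refs=null A C, marked=B F
Mark A: refs=null A F, marked=A B F
Mark C: refs=B, marked=A B C F
Unmarked (collected): D E G H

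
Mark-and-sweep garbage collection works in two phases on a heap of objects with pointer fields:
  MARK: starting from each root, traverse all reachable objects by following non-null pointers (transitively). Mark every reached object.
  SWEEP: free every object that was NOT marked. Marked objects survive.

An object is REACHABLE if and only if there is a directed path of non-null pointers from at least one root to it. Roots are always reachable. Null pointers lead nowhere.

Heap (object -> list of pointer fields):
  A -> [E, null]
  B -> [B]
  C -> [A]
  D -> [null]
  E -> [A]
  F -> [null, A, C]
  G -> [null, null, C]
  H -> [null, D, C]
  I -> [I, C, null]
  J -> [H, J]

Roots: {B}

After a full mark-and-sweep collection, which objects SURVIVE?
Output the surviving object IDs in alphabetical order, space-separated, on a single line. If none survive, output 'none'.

Roots: B
Mark B: refs=B, marked=B
Unmarked (collected): A C D E F G H I J

Answer: B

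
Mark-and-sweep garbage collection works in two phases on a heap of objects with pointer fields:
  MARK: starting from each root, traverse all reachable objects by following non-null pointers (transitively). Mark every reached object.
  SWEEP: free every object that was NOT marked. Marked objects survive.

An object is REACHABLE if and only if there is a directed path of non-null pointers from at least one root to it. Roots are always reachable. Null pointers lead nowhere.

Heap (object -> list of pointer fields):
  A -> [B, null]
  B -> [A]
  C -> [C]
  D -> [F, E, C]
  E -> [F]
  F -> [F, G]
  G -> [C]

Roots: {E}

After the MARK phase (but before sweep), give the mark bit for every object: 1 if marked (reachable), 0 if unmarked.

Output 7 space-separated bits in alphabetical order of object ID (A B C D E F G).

Answer: 0 0 1 0 1 1 1

Derivation:
Roots: E
Mark E: refs=F, marked=E
Mark F: refs=F G, marked=E F
Mark G: refs=C, marked=E F G
Mark C: refs=C, marked=C E F G
Unmarked (collected): A B D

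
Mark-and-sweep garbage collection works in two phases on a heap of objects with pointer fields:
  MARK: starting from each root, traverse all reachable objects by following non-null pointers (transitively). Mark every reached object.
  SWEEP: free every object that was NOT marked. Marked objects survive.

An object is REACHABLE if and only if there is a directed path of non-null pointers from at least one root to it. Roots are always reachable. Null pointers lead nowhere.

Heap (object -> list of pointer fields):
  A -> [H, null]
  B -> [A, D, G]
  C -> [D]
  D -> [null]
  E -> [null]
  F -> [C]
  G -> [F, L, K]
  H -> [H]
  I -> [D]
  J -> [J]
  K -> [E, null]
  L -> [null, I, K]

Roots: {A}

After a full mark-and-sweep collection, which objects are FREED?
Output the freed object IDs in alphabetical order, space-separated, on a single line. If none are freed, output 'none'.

Roots: A
Mark A: refs=H null, marked=A
Mark H: refs=H, marked=A H
Unmarked (collected): B C D E F G I J K L

Answer: B C D E F G I J K L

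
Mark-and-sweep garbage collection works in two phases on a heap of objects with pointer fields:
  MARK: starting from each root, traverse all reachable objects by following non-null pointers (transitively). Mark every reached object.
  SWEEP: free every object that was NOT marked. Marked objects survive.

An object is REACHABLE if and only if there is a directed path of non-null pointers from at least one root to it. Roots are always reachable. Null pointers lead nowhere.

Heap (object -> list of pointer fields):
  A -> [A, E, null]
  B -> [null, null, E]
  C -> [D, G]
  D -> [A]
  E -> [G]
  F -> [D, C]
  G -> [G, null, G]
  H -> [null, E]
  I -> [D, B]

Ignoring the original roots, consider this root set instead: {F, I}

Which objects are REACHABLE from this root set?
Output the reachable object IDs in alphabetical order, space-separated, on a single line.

Answer: A B C D E F G I

Derivation:
Roots: F I
Mark F: refs=D C, marked=F
Mark I: refs=D B, marked=F I
Mark D: refs=A, marked=D F I
Mark C: refs=D G, marked=C D F I
Mark B: refs=null null E, marked=B C D F I
Mark A: refs=A E null, marked=A B C D F I
Mark G: refs=G null G, marked=A B C D F G I
Mark E: refs=G, marked=A B C D E F G I
Unmarked (collected): H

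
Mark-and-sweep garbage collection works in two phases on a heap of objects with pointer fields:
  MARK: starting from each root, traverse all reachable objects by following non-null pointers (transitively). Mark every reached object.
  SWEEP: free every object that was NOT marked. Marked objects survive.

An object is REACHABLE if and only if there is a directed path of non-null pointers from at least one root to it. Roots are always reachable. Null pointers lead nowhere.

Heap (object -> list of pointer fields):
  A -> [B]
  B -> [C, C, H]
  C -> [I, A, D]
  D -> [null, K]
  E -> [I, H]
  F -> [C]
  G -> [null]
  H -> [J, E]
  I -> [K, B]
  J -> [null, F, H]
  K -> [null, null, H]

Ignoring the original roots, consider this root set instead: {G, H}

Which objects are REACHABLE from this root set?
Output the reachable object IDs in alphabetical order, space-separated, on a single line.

Roots: G H
Mark G: refs=null, marked=G
Mark H: refs=J E, marked=G H
Mark J: refs=null F H, marked=G H J
Mark E: refs=I H, marked=E G H J
Mark F: refs=C, marked=E F G H J
Mark I: refs=K B, marked=E F G H I J
Mark C: refs=I A D, marked=C E F G H I J
Mark K: refs=null null H, marked=C E F G H I J K
Mark B: refs=C C H, marked=B C E F G H I J K
Mark A: refs=B, marked=A B C E F G H I J K
Mark D: refs=null K, marked=A B C D E F G H I J K
Unmarked (collected): (none)

Answer: A B C D E F G H I J K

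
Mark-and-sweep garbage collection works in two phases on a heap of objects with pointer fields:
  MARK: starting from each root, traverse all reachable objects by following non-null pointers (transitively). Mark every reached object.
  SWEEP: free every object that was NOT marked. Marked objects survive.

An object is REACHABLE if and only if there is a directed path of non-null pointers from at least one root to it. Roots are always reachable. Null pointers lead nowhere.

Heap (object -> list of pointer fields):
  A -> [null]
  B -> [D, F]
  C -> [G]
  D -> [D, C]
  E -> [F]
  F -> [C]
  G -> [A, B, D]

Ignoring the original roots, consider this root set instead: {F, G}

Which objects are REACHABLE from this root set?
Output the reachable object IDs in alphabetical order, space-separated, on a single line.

Answer: A B C D F G

Derivation:
Roots: F G
Mark F: refs=C, marked=F
Mark G: refs=A B D, marked=F G
Mark C: refs=G, marked=C F G
Mark A: refs=null, marked=A C F G
Mark B: refs=D F, marked=A B C F G
Mark D: refs=D C, marked=A B C D F G
Unmarked (collected): E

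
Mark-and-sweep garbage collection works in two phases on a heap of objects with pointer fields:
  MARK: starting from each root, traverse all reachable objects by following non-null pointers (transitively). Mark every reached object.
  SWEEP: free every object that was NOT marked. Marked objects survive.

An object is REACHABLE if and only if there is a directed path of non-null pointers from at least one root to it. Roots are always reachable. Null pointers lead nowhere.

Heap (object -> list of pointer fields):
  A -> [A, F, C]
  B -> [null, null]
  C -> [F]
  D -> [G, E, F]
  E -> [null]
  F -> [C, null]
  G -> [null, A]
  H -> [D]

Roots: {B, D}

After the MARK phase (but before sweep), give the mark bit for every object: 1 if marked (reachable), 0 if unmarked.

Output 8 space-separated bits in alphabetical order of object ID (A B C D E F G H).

Roots: B D
Mark B: refs=null null, marked=B
Mark D: refs=G E F, marked=B D
Mark G: refs=null A, marked=B D G
Mark E: refs=null, marked=B D E G
Mark F: refs=C null, marked=B D E F G
Mark A: refs=A F C, marked=A B D E F G
Mark C: refs=F, marked=A B C D E F G
Unmarked (collected): H

Answer: 1 1 1 1 1 1 1 0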